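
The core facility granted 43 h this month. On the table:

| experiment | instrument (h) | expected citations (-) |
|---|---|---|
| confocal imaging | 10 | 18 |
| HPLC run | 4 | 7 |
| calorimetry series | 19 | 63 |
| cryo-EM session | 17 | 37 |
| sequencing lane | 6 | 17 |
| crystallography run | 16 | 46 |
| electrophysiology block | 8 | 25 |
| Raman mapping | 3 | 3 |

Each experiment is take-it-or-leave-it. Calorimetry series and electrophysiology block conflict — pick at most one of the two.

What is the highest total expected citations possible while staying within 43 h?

Calorimetry series + sequencing lane + crystallography run uses 41 of the 43 h and totals 126.
The closest alternative, HPLC run + calorimetry series + crystallography run + Raman mapping, reaches only 119.

126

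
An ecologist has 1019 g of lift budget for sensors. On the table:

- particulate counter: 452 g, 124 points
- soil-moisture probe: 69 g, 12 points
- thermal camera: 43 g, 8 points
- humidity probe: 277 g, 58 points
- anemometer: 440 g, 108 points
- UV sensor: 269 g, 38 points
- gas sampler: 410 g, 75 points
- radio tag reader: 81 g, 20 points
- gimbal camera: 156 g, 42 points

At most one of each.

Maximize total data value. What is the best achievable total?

The ratio heuristic lands on particulate counter + thermal camera + humidity probe + radio tag reader + gimbal camera (252) but leaves 10 g idle.
Dropping humidity probe and gimbal camera frees 433 g; slotting in anemometer (440 g) lifts the total to 260 at 1016 g.
Runner-up particulate counter + soil-moisture probe + thermal camera + anemometer tops out at 252.

260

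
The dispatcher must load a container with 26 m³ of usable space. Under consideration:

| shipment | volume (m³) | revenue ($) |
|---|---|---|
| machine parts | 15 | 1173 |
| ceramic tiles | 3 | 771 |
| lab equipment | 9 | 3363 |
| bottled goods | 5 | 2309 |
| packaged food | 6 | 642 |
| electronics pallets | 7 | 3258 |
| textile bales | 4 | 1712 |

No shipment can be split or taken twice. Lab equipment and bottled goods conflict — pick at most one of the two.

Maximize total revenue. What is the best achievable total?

9104

Taking ceramic tiles + lab equipment + electronics pallets + textile bales: 23 m³ used, 9104 in revenue.
That's the maximum — no feasible swap from here does better than 9104.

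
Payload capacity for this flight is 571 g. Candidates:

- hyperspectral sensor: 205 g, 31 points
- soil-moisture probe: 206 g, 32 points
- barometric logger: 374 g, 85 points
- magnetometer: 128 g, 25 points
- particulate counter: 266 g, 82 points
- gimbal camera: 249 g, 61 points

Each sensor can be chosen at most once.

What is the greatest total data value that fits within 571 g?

143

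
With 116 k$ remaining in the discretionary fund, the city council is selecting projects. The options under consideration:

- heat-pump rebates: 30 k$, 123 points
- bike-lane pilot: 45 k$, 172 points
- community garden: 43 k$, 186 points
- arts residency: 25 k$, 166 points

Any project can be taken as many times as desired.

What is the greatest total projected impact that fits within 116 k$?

Best packing: 4×arts residency — 100 k$, 664 total.
The spare 16 k$ is too small for any remaining project, and no exchange beats 664.

664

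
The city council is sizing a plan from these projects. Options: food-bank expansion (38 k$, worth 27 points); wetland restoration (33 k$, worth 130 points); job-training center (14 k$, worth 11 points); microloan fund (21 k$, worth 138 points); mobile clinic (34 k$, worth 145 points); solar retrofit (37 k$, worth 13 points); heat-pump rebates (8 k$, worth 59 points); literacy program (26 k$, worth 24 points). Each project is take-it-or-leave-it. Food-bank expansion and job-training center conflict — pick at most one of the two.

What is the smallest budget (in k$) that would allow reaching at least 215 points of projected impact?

Need the lightest bundle worth ≥ 215.
Taking wetland restoration + microloan fund gives 268 (≥ 215) for 54 k$.
Any bundle with less than 54 k$ falls short of 215.

54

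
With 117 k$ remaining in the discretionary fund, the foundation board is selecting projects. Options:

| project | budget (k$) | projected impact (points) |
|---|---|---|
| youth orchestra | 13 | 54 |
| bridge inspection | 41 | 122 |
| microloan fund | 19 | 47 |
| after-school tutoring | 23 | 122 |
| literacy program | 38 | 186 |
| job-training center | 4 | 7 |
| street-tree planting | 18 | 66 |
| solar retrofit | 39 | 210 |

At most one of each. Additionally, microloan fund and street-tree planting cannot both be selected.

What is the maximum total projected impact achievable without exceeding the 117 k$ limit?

The ratio ordering already packs tightly: youth orchestra + after-school tutoring + literacy program + job-training center + solar retrofit, 117 k$, 579.

579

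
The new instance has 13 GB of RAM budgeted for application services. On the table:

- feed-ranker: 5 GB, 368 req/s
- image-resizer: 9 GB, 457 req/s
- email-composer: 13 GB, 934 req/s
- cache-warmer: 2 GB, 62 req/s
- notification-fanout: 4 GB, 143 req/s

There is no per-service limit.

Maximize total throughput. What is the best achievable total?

Taking the top-ratio services first gives 2×feed-ranker + cache-warmer for 798 (12 GB).
Dropping 2×feed-ranker and cache-warmer frees 12 GB; slotting in email-composer (13 GB) lifts the total to 934 at 13 GB.
Every other selection either busts 13 GB or fails to beat 934.

934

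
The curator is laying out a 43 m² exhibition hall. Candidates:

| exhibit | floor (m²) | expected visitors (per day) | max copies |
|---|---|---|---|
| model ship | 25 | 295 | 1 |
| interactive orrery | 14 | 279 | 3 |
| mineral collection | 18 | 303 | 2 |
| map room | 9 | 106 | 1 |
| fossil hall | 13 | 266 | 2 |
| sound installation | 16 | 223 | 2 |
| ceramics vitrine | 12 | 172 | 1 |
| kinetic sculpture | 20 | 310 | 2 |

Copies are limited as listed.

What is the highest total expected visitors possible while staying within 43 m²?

837

Ranking by ratio (expected visitors/m²): fossil hall 20.46, interactive orrery 19.93, mineral collection 16.83, kinetic sculpture 15.50.
Taking the top-ratio exhibits first gives interactive orrery + 2×fossil hall for 811 (40 m²).
Dropping 2×fossil hall frees 26 m²; slotting in 2×interactive orrery (28 m²) lifts the total to 837 at 42 m².
The spare 1 m² is too small for any remaining exhibit, and no exchange beats 837.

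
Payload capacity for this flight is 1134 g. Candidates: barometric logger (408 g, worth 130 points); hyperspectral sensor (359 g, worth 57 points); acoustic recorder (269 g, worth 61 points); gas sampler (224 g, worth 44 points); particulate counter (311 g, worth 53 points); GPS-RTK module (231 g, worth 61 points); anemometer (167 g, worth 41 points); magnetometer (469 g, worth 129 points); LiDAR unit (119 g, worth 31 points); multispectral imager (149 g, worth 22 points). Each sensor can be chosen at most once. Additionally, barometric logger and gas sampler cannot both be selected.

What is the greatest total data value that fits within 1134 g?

320

Best packing: barometric logger + GPS-RTK module + magnetometer — 1108 g, 320 total.
No other feasible combination exceeds 320.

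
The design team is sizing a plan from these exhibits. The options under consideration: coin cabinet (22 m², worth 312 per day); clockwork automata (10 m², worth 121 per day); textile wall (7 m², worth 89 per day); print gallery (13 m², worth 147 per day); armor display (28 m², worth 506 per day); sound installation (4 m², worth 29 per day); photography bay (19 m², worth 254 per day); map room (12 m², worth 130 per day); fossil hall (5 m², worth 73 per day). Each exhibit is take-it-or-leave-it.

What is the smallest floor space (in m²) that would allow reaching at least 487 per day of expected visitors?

28

Need the lightest bundle worth ≥ 487.
armor display: 506 expected visitors at 28 m².
No combination under 28 m² hits 487.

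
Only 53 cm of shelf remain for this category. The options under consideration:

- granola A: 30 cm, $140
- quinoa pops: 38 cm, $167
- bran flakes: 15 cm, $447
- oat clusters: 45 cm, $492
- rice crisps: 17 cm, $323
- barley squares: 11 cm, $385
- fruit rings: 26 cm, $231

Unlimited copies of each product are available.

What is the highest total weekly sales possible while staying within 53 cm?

The ratio heuristic lands on 4×barley squares (1540) but leaves 9 cm idle.
Dropping 2×barley squares frees 22 cm; slotting in 2×bran flakes (30 cm) lifts the total to 1664 at 52 cm.
That's the maximum — no swap from here does better than 1664.

1664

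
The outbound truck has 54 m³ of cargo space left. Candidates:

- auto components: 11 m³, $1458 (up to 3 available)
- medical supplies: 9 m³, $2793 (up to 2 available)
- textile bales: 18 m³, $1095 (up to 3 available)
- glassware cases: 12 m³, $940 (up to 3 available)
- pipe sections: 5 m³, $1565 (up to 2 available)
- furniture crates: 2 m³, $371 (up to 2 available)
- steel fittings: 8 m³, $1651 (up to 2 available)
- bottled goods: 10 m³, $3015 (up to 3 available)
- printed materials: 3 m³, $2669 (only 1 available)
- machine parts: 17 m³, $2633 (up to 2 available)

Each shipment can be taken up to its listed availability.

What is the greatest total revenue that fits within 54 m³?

Density check — printed materials 889.67, pipe sections 313.00, medical supplies 310.33 are the best per m³.
Taking the top-ratio shipments first gives 2×medical supplies + 2×pipe sections + furniture crates + 2×bottled goods + printed materials for 17786 (53 m³).
Replace medical supplies with bottled goods: the trade gains 222 net, giving 18008 at 54 m³.
That's the maximum — no swap from here does better than 18008.

18008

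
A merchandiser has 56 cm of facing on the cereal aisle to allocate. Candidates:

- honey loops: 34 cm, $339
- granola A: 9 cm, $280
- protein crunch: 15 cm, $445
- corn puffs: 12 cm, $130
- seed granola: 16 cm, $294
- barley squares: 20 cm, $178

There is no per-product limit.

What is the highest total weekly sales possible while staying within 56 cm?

1680

Best packing: 6×granola A — 54 cm, 1680 total.
The spare 2 cm is too small for any remaining product, and no exchange beats 1680.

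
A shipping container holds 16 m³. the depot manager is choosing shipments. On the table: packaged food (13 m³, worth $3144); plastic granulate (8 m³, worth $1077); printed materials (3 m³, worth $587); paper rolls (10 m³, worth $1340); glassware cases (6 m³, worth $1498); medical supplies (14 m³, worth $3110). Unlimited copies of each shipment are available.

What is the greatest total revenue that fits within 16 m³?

3731

By revenue per m³: glassware cases 249.67, packaged food 241.85, medical supplies 222.14, printed materials 195.67 lead.
Greedy by ratio would take printed materials + 2×glassware cases: 15 m³ used, total 3583.
The 12 m³ tied up in 2×glassware cases is better spent on packaged food — total rises to 3731 (16 m³).
No other feasible combination exceeds 3731.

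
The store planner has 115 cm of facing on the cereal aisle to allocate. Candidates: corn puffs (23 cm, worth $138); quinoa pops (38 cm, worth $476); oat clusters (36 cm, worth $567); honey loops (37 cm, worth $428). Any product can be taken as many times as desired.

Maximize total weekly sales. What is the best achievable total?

1701

3×oat clusters uses 108 of the 115 cm and totals 1701.
Nothing else within 115 cm beats 1701.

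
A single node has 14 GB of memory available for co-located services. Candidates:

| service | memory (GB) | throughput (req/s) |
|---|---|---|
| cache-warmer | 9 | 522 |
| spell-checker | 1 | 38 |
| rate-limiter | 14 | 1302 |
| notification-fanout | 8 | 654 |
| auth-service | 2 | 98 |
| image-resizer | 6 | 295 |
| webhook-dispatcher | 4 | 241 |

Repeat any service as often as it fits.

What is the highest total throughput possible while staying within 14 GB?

1302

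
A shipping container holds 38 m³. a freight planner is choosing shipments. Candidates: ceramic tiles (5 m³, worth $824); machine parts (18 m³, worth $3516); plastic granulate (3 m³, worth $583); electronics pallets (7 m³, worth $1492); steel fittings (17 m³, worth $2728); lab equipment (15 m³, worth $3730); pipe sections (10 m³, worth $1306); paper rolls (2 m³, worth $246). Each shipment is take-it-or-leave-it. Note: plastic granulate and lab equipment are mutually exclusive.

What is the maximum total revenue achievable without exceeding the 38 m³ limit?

Ceramic tiles + machine parts + lab equipment uses 38 of the 38 m³ and totals 8070.
Runner-up machine parts + lab equipment + paper rolls tops out at 7492.

8070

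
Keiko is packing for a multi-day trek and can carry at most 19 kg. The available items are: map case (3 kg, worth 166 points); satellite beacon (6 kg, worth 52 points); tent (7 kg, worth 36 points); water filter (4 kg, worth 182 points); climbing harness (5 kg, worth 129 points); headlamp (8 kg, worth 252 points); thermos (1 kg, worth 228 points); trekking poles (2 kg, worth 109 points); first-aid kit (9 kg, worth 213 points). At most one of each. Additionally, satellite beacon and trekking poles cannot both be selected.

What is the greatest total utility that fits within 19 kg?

The ratio ordering already packs tightly: map case + water filter + headlamp + thermos + trekking poles, 18 kg, 937.

937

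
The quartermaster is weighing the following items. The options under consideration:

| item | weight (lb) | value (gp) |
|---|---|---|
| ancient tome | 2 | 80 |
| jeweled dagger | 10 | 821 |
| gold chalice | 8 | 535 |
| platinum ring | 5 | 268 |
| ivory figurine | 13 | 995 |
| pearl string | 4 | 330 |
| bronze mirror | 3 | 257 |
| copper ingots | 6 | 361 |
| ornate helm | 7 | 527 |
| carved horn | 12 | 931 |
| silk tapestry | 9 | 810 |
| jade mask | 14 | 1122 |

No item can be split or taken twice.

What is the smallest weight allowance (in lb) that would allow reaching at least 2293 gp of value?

Minimise lb subject to total value ≥ 2293.
ancient tome + jeweled dagger + pearl string + bronze mirror + silk tapestry: 2298 value at 28 lb.
Any bundle with less than 28 lb falls short of 2293.

28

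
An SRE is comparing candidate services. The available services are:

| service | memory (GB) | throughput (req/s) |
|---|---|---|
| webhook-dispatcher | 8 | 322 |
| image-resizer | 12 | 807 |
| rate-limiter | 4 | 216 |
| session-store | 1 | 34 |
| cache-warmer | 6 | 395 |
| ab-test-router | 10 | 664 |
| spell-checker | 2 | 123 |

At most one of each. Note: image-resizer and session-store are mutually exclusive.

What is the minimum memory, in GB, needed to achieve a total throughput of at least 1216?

Need the lightest bundle worth ≥ 1216.
session-store + cache-warmer + ab-test-router + spell-checker reaches 1216 using 19 GB.
No combination under 19 GB hits 1216.

19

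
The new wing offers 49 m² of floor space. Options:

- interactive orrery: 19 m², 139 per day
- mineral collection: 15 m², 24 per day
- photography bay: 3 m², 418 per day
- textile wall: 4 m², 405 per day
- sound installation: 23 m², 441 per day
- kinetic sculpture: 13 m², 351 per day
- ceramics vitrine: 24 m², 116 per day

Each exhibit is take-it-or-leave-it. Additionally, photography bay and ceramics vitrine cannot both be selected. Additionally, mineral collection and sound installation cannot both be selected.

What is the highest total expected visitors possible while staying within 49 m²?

1615

Photography bay + textile wall + sound installation + kinetic sculpture uses 43 of the 49 m² and totals 1615.
Nothing else feasible within 49 m² beats 1615.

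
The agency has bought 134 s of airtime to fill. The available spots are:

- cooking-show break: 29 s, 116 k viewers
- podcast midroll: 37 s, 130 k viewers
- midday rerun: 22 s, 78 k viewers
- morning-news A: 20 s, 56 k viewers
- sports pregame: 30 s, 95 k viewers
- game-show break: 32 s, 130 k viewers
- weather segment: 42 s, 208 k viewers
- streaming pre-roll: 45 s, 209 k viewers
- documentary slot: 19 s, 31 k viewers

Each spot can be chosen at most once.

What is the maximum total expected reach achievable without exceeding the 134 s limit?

551

Ranking by ratio (expected reach/s): weather segment 4.95, streaming pre-roll 4.64, game-show break 4.06.
The ratio heuristic lands on game-show break + weather segment + streaming pre-roll (547) but leaves 15 s idle.
Replace game-show break with midday rerun + morning-news A: the trade gains 4 net, giving 551 at 129 s.
Every other selection either busts 134 s or fails to beat 551.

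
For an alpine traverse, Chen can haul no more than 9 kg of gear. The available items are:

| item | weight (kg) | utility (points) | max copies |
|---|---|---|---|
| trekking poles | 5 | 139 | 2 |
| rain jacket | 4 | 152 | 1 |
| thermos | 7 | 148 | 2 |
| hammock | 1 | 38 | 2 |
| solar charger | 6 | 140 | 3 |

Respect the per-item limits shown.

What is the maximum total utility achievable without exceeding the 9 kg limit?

291

Filling by ratio: rain jacket + 2×hammock for 228, with 3 kg left unused.
Dropping 2×hammock frees 2 kg; slotting in trekking poles (5 kg) lifts the total to 291 at 9 kg.
That's the maximum — no swap from here does better than 291.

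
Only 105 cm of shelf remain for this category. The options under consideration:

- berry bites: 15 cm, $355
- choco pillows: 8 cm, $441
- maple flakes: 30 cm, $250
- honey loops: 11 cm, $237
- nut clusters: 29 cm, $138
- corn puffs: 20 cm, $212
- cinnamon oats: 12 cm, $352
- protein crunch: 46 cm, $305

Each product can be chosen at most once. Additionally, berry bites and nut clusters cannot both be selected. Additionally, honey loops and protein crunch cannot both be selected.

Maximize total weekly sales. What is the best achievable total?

Taking berry bites + choco pillows + maple flakes + honey loops + corn puffs + cinnamon oats: 96 cm used, 1847 in weekly sales.

1847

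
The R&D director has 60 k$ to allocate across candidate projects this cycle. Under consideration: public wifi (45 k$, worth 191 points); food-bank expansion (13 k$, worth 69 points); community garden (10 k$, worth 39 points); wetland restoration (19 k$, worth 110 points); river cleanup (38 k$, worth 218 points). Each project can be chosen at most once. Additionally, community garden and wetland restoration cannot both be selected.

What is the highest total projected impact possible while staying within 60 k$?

Taking wetland restoration + river cleanup: 57 k$ used, 328 in projected impact.

328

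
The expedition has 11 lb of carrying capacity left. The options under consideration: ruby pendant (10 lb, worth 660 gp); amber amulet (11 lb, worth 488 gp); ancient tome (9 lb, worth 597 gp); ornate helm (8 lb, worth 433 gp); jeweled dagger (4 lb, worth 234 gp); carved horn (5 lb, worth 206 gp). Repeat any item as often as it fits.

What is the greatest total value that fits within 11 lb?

660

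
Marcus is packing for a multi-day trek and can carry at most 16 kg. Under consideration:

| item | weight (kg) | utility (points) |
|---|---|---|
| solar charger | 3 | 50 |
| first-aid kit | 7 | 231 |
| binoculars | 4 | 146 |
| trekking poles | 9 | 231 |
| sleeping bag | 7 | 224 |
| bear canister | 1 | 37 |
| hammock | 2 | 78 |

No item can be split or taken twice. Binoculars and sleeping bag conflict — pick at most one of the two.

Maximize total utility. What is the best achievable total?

Taking the top-ratio items first gives first-aid kit + binoculars + bear canister + hammock for 492 (14 kg).
Dropping binoculars and bear canister frees 5 kg; slotting in sleeping bag (7 kg) lifts the total to 533 at 16 kg.
An exhaustive check of the 128 subsets confirms 533.

533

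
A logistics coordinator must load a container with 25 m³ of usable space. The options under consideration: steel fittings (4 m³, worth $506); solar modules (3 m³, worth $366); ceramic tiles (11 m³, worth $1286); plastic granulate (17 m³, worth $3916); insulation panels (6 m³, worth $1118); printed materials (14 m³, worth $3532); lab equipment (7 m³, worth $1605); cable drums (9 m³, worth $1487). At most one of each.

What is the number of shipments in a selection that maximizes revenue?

3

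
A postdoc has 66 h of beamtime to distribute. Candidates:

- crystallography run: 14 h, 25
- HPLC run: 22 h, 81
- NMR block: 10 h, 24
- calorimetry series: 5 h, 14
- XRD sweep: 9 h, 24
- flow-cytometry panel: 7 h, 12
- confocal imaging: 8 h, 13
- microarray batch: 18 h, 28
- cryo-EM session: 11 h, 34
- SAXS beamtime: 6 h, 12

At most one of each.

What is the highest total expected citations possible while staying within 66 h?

190

The ratio heuristic lands on HPLC run + NMR block + calorimetry series + XRD sweep + cryo-EM session + SAXS beamtime (189) but leaves 3 h idle.
Dropping SAXS beamtime frees 6 h; slotting in confocal imaging (8 h) lifts the total to 190 at 65 h.
Next best is HPLC run + NMR block + calorimetry series + XRD sweep + flow-cytometry panel + cryo-EM session at 189 (64 h) — short by 1.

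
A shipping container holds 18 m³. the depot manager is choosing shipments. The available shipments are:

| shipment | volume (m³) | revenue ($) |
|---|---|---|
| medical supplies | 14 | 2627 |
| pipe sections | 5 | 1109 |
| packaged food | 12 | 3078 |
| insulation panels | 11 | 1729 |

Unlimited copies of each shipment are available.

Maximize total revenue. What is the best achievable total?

Best packing: pipe sections + packaged food — 17 m³, 4187 total.
The spare 1 m³ is too small for any remaining shipment, and no exchange beats 4187.

4187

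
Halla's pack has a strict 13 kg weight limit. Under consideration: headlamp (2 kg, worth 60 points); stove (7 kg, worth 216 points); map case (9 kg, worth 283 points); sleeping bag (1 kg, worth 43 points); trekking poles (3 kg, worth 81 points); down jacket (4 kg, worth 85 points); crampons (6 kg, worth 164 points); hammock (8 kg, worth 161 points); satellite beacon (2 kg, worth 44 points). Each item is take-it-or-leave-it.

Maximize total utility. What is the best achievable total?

The ratio heuristic lands on headlamp + map case + sleeping bag (386) but leaves 1 kg idle.
The 2 kg tied up in headlamp is better spent on trekking poles — total rises to 407 (13 kg).

407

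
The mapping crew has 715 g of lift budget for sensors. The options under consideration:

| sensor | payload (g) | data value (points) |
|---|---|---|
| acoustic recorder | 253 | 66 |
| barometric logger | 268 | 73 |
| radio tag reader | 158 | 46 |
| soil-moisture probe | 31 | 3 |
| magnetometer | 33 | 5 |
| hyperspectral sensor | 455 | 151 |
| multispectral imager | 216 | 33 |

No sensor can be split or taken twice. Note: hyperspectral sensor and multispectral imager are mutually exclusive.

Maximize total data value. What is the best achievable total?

217

Taking the top-ratio sensors first gives radio tag reader + soil-moisture probe + magnetometer + hyperspectral sensor for 205 (677 g).
Replace radio tag reader and soil-moisture probe and magnetometer with acoustic recorder: the trade gains 12 net, giving 217 at 708 g.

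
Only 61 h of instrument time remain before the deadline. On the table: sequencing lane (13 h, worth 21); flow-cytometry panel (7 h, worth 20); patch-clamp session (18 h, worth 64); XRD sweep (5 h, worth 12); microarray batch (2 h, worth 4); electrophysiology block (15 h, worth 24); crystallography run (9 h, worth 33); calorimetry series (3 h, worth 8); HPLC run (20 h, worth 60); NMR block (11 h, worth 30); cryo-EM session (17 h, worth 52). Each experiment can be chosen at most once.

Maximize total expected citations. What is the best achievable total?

195

A density-first pass picks flow-cytometry panel + patch-clamp session + XRD sweep + microarray batch + crystallography run + calorimetry series + cryo-EM session — 193 at 61 h.
But patch-clamp session + crystallography run + calorimetry series + HPLC run + NMR block fits in 61 h and reaches 195.
Runner-up flow-cytometry panel + patch-clamp session + XRD sweep + microarray batch + crystallography run + HPLC run tops out at 193.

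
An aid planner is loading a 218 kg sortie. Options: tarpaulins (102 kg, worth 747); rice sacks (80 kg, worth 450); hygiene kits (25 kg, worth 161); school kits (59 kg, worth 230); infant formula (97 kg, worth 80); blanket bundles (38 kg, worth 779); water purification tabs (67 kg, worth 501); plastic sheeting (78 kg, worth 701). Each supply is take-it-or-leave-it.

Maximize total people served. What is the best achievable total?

2227

The ratio heuristic lands on hygiene kits + blanket bundles + water purification tabs + plastic sheeting (2142) but leaves 10 kg idle.
Replace hygiene kits and water purification tabs with tarpaulins: the trade gains 85 net, giving 2227 at 218 kg.
Runner-up hygiene kits + blanket bundles + water purification tabs + plastic sheeting tops out at 2142.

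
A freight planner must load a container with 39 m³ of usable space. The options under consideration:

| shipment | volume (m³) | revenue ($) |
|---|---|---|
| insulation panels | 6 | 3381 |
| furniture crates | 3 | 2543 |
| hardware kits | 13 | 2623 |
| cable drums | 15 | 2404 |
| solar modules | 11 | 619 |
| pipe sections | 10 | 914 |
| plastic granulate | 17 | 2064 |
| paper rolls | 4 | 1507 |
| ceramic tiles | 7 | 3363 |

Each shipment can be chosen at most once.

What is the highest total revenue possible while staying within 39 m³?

Density check — furniture crates 847.67, insulation panels 563.50, ceramic tiles 480.43, paper rolls 376.75 are the best per m³.
The ratio ordering already packs tightly: insulation panels + furniture crates + hardware kits + paper rolls + ceramic tiles, 33 m³, 13417.
The closest alternative, insulation panels + furniture crates + cable drums + paper rolls + ceramic tiles, reaches only 13198.

13417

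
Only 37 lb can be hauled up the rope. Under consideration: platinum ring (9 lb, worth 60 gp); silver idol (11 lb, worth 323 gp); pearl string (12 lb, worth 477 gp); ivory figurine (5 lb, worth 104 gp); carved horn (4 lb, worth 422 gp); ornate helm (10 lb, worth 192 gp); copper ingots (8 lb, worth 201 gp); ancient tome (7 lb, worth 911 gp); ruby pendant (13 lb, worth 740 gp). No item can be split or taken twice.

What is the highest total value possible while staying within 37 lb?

2550

By value per lb: ancient tome 130.14, carved horn 105.50, ruby pendant 56.92, pearl string 39.75 lead.
Best packing: pearl string + carved horn + ancient tome + ruby pendant — 36 lb, 2550 total.
No other feasible combination exceeds 2550.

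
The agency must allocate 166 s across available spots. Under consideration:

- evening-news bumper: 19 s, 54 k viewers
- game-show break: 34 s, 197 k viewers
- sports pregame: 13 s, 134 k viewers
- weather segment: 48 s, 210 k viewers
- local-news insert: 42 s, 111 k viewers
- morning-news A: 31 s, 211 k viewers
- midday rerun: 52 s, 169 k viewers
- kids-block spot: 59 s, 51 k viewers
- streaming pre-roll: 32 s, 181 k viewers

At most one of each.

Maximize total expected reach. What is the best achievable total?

933

Game-show break + sports pregame + weather segment + morning-news A + streaming pre-roll uses 158 of the 166 s and totals 933.
Next best is game-show break + sports pregame + morning-news A + midday rerun + streaming pre-roll at 892 (162 s) — short by 41.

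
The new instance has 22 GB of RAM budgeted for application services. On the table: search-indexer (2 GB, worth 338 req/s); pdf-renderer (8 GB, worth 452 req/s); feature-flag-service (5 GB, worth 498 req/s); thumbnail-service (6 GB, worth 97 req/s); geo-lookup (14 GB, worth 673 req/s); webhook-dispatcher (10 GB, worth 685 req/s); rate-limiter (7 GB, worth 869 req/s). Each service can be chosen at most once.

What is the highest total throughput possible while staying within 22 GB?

2157

Density check — search-indexer 169.00, rate-limiter 124.14, feature-flag-service 99.60, webhook-dispatcher 68.50 are the best per GB.
Best packing: search-indexer + pdf-renderer + feature-flag-service + rate-limiter — 22 GB, 2157 total.
Next best is feature-flag-service + webhook-dispatcher + rate-limiter at 2052 (22 GB) — short by 105.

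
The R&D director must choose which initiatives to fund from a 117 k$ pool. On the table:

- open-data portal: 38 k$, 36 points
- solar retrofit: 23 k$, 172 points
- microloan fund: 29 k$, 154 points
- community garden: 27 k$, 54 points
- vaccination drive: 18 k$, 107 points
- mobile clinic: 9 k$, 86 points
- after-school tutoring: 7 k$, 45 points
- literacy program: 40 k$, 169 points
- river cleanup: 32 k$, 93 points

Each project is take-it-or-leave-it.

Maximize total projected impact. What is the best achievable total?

647

Greedy by ratio would take solar retrofit + microloan fund + community garden + vaccination drive + mobile clinic + after-school tutoring: 113 k$ used, total 618.
Dropping community garden and mobile clinic frees 36 k$; slotting in literacy program (40 k$) lifts the total to 647 at 117 k$.
The closest alternative, solar retrofit + microloan fund + mobile clinic + after-school tutoring + literacy program, reaches only 626.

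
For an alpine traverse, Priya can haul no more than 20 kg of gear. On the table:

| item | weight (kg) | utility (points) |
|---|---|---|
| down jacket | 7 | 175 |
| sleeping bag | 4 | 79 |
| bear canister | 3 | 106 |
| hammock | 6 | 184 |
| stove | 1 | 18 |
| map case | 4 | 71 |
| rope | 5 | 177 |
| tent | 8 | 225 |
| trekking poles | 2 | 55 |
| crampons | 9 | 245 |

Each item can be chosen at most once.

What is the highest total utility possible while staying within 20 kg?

606

Taking the top-ratio items first gives sleeping bag + bear canister + hammock + rope + trekking poles for 601 (20 kg).
Replace sleeping bag and bear canister and trekking poles with crampons: the trade gains 5 net, giving 606 at 20 kg.
The closest alternative, hammock + stove + rope + tent, reaches only 604.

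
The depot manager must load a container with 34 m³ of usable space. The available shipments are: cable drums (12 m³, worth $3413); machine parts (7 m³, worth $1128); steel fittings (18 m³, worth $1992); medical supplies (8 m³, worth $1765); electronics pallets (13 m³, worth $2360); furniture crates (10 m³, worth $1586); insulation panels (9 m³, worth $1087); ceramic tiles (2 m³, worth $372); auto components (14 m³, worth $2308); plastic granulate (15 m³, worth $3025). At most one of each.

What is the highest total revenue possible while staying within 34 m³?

Filling by ratio: cable drums + machine parts + medical supplies + ceramic tiles for 6678, with 5 m³ left unused.
Dropping medical supplies and ceramic tiles frees 10 m³; slotting in plastic granulate (15 m³) lifts the total to 7566 at 34 m³.

7566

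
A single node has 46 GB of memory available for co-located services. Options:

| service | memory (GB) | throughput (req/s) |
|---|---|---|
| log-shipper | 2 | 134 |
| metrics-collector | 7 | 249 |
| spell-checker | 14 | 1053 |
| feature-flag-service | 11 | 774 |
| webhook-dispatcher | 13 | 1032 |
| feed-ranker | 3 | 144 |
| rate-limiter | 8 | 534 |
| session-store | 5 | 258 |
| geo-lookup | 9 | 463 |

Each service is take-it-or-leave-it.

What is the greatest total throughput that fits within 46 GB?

3393

Taking the top-ratio services first gives log-shipper + spell-checker + feature-flag-service + webhook-dispatcher + session-store for 3251 (45 GB).
The 7 GB tied up in log-shipper and session-store is better spent on rate-limiter — total rises to 3393 (46 GB).
No other feasible combination exceeds 3393.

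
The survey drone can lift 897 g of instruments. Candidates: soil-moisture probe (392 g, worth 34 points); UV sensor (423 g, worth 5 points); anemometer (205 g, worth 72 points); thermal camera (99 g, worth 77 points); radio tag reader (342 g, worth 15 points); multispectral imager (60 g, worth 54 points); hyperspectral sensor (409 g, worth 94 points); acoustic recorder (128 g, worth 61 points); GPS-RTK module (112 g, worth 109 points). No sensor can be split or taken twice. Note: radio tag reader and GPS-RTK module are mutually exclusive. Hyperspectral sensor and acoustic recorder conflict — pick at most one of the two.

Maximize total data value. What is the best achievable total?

406

A density-first pass picks anemometer + thermal camera + multispectral imager + acoustic recorder + GPS-RTK module — 373 at 604 g.
The 128 g tied up in acoustic recorder is better spent on hyperspectral sensor — total rises to 406 (885 g).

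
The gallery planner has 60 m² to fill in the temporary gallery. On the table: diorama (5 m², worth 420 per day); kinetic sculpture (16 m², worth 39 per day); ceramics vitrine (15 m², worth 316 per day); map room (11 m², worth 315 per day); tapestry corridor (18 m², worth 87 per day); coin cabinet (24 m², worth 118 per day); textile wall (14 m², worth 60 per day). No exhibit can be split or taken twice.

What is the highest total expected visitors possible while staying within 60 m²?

1169

Best packing: diorama + ceramics vitrine + map room + coin cabinet — 55 m², 1169 total.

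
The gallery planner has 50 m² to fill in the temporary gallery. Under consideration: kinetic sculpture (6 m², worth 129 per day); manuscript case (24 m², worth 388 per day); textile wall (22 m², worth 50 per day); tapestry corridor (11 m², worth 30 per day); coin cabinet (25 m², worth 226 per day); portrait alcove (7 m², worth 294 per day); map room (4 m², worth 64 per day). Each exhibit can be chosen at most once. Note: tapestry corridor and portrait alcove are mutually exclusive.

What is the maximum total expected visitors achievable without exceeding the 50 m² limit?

875

Ranking by ratio (expected visitors/m²): portrait alcove 42.00, kinetic sculpture 21.50, manuscript case 16.17, map room 16.00.
Taking kinetic sculpture + manuscript case + portrait alcove + map room: 41 m² used, 875 in expected visitors.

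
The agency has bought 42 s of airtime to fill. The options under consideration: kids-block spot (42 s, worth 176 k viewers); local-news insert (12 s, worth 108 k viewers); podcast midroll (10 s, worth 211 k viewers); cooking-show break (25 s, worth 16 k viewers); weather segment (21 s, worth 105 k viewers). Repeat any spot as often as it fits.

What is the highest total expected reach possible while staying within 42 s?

844

Density check — podcast midroll 21.10, local-news insert 9.00, weather segment 5.00 are the best per s.
Taking 4×podcast midroll: 40 s used, 844 in expected reach.
Every other selection either busts 42 s or fails to beat 844.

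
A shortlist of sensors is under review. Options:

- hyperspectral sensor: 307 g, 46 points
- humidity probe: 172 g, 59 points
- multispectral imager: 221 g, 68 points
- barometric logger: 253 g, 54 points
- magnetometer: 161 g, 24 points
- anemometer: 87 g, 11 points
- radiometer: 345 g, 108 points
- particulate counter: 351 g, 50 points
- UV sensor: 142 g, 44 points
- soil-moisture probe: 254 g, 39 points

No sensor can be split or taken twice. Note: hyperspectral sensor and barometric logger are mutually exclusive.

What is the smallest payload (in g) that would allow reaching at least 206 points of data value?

Look for the lowest-payload combination reaching 206.
Taking humidity probe + radiometer + UV sensor gives 211 (≥ 206) for 659 g.
No combination under 659 g hits 206.

659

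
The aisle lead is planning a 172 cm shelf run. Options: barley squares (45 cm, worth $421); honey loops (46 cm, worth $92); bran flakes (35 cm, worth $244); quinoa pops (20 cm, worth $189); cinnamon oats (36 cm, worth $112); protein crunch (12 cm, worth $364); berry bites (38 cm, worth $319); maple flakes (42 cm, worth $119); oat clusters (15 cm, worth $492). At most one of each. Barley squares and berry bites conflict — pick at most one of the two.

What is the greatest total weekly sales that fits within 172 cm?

1829

Barley squares + bran flakes + quinoa pops + protein crunch + maple flakes + oat clusters uses 169 of the 172 cm and totals 1829.
Runner-up barley squares + bran flakes + quinoa pops + cinnamon oats + protein crunch + oat clusters tops out at 1822.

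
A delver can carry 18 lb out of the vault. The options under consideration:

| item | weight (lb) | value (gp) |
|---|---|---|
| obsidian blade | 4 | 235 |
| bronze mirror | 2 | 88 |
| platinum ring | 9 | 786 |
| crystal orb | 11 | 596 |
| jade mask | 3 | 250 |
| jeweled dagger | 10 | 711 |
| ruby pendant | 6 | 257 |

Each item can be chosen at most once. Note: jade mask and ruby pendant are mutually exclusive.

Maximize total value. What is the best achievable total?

1359

Taking obsidian blade + bronze mirror + platinum ring + jade mask: 18 lb used, 1359 in value.
Runner-up obsidian blade + platinum ring + jade mask tops out at 1271.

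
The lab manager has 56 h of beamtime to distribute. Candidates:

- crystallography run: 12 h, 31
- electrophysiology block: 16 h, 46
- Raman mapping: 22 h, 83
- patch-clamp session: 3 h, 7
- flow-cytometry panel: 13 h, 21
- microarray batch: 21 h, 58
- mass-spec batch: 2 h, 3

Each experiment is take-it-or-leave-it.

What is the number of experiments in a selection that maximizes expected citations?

3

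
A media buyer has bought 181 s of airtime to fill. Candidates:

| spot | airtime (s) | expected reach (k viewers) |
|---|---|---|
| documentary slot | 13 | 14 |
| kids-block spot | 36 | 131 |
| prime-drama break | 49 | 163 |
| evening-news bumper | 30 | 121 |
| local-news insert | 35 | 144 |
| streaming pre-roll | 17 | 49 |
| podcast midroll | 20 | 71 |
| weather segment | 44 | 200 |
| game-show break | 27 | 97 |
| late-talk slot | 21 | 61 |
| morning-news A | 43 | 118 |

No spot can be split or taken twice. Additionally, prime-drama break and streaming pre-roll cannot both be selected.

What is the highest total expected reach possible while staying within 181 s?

699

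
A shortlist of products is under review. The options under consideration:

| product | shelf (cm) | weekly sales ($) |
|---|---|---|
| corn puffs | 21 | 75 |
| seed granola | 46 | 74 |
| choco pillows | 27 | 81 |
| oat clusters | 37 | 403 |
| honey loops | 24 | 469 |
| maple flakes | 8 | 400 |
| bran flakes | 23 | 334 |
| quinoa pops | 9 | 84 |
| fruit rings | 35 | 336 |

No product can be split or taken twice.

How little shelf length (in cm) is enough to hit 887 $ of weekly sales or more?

Look for the lowest-shelf combination reaching 887.
honey loops + maple flakes + quinoa pops: 953 weekly sales at 41 cm.
No combination under 41 cm hits 887.

41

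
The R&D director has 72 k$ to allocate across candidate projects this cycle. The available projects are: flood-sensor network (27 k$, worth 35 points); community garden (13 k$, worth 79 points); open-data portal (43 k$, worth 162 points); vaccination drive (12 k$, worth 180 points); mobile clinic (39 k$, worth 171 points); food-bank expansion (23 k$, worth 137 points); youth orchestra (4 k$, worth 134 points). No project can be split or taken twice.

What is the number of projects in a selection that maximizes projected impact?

The maximum projected impact within 72 k$ is 564.
community garden + vaccination drive + mobile clinic + youth orchestra hits 564 at 68 k$.
Any selection reaching 564 contains exactly 4 projects.

4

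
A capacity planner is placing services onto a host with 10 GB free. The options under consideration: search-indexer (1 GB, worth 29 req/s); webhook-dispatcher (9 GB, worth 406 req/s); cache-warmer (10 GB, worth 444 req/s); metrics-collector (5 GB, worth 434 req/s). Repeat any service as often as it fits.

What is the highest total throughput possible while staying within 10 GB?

868

Ranking by ratio (throughput/GB): metrics-collector 86.80, webhook-dispatcher 45.11, cache-warmer 44.40, search-indexer 29.00.
Best packing: 2×metrics-collector — 10 GB, 868 total.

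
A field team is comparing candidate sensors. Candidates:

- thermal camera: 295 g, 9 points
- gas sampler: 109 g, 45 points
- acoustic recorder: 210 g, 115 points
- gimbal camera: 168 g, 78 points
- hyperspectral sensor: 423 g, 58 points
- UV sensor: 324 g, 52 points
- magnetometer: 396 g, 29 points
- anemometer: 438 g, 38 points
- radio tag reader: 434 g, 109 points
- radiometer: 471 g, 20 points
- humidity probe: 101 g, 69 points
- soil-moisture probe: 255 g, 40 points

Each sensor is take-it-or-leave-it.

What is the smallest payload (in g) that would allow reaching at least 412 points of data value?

1022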